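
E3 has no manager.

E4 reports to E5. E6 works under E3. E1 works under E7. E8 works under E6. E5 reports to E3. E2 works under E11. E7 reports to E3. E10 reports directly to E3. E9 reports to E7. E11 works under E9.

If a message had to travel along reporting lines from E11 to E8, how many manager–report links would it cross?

E11 is 3 levels below E3, and E8 is 2 levels below E3 (their lowest common manager). The shortest path runs up from E11 to E3 and back down to E8: 3 + 2 = 5 links.

5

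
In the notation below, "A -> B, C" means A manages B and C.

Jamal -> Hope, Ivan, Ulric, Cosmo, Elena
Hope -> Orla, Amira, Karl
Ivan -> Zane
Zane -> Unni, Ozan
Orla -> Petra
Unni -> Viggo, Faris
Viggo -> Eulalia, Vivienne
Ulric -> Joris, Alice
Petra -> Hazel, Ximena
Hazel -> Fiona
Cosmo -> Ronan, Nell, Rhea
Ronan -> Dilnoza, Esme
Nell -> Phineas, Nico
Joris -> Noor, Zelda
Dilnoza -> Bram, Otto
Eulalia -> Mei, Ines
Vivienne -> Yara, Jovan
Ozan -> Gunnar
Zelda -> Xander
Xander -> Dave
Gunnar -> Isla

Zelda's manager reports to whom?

Ulric

Zelda reports to Joris, and Joris reports to Ulric. So Zelda's skip-level manager is Ulric.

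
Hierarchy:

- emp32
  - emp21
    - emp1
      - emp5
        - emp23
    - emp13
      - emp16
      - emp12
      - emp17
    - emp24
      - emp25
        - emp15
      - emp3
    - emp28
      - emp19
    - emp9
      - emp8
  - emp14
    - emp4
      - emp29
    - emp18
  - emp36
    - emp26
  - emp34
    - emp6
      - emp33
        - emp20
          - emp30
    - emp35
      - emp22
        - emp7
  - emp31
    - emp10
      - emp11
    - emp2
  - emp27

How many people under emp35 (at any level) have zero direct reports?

1

The only person in emp35's organization with no one reporting to them is emp7. That is 1.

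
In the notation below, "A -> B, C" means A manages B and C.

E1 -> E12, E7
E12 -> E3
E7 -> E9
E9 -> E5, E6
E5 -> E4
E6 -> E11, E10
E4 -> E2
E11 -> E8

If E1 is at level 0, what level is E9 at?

Chain from E9 up to E1: E9 → E7 → E1. That is 2 steps up, so E9 is 2 levels below E1.

2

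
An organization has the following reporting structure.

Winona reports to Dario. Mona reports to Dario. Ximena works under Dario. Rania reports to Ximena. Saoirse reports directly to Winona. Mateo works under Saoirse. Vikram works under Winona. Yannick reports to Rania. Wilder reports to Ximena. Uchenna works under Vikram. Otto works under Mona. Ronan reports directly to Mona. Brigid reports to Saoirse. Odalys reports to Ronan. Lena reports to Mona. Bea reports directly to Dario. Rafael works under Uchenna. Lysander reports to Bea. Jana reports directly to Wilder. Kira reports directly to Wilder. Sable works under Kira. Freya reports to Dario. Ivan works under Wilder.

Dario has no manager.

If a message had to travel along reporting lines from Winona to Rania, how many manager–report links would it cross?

3

Winona is 1 level below Dario, and Rania is 2 levels below Dario (their lowest common manager). The shortest path runs up from Winona to Dario and back down to Rania: 1 + 2 = 3 links.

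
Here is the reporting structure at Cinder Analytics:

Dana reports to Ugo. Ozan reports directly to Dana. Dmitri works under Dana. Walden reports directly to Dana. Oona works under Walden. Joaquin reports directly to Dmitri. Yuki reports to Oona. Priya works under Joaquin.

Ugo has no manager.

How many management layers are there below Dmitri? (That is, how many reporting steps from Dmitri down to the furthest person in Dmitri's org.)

The longest chain under Dmitri runs Dmitri → Joaquin → Priya, which is 2 levels below Dmitri.

2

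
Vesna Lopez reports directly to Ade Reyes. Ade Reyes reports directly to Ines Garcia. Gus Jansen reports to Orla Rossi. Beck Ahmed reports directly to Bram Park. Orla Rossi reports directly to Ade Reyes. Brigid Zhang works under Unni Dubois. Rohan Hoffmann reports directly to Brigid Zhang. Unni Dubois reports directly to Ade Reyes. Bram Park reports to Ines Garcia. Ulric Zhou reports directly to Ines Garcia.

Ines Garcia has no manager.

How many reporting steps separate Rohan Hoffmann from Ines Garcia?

Chain from Rohan Hoffmann up to Ines Garcia: Rohan Hoffmann → Brigid Zhang → Unni Dubois → Ade Reyes → Ines Garcia. That is 4 steps up, so Rohan Hoffmann is 4 levels below Ines Garcia.

4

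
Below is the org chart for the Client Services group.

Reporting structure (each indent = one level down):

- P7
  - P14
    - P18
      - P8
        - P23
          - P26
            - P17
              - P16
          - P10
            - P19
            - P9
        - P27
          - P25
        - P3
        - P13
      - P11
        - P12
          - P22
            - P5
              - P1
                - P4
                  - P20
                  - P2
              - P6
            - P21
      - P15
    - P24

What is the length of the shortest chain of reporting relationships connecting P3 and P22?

5

P3 is 2 levels below P18, and P22 is 3 levels below P18 (their lowest common manager). The shortest path runs up from P3 to P18 and back down to P22: 2 + 3 = 5 links.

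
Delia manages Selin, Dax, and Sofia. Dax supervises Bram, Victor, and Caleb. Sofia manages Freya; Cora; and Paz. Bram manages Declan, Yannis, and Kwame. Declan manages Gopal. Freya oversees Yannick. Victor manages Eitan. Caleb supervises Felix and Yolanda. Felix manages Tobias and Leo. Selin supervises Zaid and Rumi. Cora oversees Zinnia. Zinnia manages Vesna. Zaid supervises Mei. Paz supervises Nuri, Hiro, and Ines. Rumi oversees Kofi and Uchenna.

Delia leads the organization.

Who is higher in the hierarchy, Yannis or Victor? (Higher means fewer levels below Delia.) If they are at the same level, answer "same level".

Victor

Yannis is 3 levels below Delia; Victor is 2. Victor is higher.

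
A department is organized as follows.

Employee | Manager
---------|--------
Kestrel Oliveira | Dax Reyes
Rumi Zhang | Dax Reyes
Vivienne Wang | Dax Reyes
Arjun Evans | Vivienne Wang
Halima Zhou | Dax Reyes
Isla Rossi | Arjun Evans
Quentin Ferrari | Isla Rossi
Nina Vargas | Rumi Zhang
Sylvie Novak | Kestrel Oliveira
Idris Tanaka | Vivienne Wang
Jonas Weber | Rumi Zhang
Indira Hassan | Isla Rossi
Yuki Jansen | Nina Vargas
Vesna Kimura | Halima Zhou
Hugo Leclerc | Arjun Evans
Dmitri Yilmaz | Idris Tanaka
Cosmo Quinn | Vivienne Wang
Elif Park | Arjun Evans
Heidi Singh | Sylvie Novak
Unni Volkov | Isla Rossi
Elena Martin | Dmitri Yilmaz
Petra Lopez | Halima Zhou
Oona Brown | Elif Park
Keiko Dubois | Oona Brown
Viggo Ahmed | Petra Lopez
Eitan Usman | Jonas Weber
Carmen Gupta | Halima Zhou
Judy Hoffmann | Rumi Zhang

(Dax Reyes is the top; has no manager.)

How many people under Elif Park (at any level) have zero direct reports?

The only person in Elif Park's organization with no one reporting to them is Keiko Dubois. That is 1.

1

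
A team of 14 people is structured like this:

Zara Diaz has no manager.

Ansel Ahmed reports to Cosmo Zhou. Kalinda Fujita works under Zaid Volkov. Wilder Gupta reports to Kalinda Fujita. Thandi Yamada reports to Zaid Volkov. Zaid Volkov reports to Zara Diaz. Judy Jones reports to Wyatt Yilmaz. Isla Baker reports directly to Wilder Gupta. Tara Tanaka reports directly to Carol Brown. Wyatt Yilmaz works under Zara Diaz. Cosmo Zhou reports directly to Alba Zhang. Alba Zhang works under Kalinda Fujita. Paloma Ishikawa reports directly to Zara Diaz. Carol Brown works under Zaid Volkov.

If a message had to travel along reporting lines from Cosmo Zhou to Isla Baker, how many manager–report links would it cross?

Cosmo Zhou is 2 levels below Kalinda Fujita, and Isla Baker is 2 levels below Kalinda Fujita (their lowest common manager). The shortest path runs up from Cosmo Zhou to Kalinda Fujita and back down to Isla Baker: 2 + 2 = 4 links.

4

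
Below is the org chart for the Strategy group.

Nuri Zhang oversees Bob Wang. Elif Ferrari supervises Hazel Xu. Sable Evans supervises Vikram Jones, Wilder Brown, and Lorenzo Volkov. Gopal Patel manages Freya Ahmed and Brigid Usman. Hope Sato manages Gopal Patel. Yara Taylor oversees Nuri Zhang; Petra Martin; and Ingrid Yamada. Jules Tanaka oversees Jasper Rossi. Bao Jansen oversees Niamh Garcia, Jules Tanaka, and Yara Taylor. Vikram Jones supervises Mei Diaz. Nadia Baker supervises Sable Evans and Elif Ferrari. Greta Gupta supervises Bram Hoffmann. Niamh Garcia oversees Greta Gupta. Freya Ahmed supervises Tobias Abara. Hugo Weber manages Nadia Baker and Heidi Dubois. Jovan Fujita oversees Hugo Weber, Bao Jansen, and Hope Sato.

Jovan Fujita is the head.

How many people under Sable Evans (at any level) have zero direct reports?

3

The people in Sable Evans's organization with no one reporting to them are Lorenzo Volkov, Wilder Brown, Mei Diaz. That is 3.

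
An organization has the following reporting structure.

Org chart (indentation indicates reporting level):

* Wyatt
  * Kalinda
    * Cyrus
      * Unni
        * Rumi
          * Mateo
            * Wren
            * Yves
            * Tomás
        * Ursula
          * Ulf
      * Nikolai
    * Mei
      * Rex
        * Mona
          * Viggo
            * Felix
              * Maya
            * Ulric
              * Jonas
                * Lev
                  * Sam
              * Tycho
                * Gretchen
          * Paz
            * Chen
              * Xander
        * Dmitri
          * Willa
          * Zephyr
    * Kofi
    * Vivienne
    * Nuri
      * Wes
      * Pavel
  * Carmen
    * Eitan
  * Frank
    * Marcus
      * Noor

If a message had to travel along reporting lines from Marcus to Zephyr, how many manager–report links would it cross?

7

Marcus is 2 levels below Wyatt, and Zephyr is 5 levels below Wyatt (their lowest common manager). The shortest path runs up from Marcus to Wyatt and back down to Zephyr: 2 + 5 = 7 links.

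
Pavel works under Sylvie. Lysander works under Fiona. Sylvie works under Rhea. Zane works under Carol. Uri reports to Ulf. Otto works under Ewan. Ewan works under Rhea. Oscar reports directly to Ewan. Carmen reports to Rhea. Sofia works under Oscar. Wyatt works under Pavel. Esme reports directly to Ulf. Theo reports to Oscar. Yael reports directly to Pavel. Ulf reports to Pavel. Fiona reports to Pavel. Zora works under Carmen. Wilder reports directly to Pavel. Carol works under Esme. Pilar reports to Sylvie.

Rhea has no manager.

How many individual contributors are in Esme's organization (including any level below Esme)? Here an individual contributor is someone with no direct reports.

The only person in Esme's organization with no one reporting to them is Zane. That is 1.

1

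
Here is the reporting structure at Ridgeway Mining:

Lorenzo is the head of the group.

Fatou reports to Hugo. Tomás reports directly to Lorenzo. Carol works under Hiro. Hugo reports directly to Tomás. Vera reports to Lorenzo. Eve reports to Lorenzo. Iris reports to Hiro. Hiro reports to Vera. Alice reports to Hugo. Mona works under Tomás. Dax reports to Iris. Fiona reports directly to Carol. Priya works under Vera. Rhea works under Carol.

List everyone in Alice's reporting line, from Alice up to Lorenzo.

Alice -> Hugo -> Tomás -> Lorenzo

Alice reports to Hugo. Hugo reports to Tomás. Tomás reports to Lorenzo. Lorenzo is at the top.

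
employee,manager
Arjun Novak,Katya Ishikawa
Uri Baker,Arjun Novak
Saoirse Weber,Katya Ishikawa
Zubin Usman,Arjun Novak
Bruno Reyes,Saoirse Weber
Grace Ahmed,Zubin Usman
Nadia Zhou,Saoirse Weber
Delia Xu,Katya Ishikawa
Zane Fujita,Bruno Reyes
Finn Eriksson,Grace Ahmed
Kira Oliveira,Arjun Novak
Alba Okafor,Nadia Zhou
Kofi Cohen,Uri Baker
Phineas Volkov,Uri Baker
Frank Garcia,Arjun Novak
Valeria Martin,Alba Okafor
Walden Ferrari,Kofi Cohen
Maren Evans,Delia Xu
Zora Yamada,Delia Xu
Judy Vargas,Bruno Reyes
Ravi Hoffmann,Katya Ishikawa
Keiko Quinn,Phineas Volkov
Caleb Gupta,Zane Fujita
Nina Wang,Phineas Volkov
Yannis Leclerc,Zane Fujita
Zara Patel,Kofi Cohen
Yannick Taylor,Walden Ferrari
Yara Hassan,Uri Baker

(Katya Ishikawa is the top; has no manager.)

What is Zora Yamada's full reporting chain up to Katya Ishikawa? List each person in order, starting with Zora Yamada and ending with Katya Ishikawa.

Zora Yamada -> Delia Xu -> Katya Ishikawa

Zora Yamada reports to Delia Xu. Delia Xu reports to Katya Ishikawa. Katya Ishikawa is at the top.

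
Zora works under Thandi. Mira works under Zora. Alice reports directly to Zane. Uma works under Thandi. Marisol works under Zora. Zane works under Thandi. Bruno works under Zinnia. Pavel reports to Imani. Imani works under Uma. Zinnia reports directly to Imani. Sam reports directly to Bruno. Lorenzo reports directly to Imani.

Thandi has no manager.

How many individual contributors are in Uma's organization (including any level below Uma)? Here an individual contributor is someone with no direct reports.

The people in Uma's organization with no one reporting to them are Pavel, Lorenzo, Sam. That is 3.

3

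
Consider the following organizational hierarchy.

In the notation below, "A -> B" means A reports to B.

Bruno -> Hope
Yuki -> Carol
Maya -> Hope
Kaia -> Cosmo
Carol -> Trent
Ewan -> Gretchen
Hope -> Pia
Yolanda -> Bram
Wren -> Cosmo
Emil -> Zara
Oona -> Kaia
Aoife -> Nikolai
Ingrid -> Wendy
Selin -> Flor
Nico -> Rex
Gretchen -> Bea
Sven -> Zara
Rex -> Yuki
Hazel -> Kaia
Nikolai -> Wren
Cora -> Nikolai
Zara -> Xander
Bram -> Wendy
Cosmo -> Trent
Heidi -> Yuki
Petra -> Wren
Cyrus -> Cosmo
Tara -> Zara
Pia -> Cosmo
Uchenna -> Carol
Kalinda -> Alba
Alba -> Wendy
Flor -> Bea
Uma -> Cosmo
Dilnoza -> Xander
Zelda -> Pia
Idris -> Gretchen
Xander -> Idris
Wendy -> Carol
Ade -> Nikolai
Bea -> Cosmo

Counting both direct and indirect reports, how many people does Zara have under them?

3

Zara directly manages Sven, Tara, Emil. Sven has no reports. Tara has no reports. Emil has no reports. So Zara's organization is 3 direct reports plus everyone under them: 1 + 1 + 1 = 3.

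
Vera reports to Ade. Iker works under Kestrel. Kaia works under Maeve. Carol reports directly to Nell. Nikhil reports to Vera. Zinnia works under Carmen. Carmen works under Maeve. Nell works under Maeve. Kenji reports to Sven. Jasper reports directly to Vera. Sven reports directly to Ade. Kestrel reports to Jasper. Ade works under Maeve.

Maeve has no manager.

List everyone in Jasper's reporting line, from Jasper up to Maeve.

Jasper -> Vera -> Ade -> Maeve

Jasper reports to Vera. Vera reports to Ade. Ade reports to Maeve. Maeve is at the top.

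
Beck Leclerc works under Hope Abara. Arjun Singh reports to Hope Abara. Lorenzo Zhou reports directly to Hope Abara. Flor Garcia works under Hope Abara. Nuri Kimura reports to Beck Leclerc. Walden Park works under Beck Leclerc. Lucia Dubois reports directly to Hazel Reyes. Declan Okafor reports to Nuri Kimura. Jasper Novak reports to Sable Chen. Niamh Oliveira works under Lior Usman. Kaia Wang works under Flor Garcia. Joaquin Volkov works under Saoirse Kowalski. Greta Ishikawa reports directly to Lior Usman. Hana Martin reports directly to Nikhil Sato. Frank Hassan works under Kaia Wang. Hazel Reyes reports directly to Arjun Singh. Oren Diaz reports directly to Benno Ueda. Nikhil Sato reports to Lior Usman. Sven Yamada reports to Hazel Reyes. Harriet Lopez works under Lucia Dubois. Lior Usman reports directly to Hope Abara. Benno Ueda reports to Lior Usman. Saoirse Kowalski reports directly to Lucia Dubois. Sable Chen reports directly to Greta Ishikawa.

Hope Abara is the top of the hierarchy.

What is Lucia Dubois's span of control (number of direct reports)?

Lucia Dubois directly manages Saoirse Kowalski, Harriet Lopez. That is 2 direct reports.

2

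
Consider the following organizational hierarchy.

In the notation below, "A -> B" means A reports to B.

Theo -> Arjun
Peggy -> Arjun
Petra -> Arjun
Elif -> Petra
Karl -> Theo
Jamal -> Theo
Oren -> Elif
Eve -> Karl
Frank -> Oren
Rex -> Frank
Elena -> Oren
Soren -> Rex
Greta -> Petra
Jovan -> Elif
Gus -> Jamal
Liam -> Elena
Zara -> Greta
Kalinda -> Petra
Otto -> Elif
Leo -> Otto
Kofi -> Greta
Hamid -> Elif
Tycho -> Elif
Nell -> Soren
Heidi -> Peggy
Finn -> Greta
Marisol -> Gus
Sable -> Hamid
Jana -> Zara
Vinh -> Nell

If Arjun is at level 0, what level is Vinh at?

8

Chain from Vinh up to Arjun: Vinh → Nell → Soren → Rex → Frank → Oren → Elif → Petra → Arjun. That is 8 steps up, so Vinh is 8 levels below Arjun.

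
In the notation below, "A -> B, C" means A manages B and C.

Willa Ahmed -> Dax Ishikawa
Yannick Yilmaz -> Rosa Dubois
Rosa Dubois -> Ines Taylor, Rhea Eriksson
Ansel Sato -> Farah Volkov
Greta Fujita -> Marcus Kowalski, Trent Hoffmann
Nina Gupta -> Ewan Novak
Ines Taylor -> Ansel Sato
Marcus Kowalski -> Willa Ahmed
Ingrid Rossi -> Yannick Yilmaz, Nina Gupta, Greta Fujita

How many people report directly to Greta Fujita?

Greta Fujita directly manages Marcus Kowalski, Trent Hoffmann. That is 2 direct reports.

2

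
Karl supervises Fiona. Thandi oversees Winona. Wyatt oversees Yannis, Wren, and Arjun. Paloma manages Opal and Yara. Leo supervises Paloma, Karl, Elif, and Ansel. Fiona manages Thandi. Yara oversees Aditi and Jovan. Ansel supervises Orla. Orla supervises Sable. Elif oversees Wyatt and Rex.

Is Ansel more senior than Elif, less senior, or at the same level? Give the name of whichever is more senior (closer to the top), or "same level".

Both Ansel and Elif are 1 level below Leo.

same level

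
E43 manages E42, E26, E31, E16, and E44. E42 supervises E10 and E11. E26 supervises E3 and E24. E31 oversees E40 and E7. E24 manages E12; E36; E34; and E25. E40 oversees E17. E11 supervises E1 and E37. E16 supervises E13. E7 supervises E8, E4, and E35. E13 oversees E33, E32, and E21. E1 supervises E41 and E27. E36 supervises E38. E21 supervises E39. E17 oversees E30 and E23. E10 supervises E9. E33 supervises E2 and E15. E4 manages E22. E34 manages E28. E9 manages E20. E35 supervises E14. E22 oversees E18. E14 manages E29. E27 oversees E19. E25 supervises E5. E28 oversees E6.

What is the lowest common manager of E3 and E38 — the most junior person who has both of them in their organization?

E26

E3's chain of managers is E26, E43. E38's chain of managers is E36, E24, E26, E43. The first manager that appears in both chains is E26.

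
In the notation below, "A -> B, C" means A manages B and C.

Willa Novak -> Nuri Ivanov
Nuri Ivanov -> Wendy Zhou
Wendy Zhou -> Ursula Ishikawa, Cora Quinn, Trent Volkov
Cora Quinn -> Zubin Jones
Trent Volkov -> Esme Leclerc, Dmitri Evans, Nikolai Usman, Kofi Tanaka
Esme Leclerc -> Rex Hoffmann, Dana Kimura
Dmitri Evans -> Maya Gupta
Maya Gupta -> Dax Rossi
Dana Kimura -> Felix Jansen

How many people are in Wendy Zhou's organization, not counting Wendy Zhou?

13

Wendy Zhou directly manages Ursula Ishikawa, Cora Quinn, Trent Volkov. Ursula Ishikawa has no reports. Under Cora Quinn: Zubin Jones (1). Under Trent Volkov: Kofi Tanaka, Nikolai Usman, Dmitri Evans, Maya Gupta, Dax Rossi, Esme Leclerc, Dana Kimura, Felix Jansen, Rex Hoffmann (9). So Wendy Zhou's organization is 3 direct reports plus everyone under them: 1 + 2 + 10 = 13.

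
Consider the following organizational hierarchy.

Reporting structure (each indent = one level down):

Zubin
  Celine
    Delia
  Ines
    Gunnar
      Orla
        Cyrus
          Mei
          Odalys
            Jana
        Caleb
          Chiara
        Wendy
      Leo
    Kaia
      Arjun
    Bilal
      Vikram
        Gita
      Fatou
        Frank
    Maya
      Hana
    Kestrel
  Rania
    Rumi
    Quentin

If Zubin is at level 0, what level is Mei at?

Chain from Mei up to Zubin: Mei → Cyrus → Orla → Gunnar → Ines → Zubin. That is 5 steps up, so Mei is 5 levels below Zubin.

5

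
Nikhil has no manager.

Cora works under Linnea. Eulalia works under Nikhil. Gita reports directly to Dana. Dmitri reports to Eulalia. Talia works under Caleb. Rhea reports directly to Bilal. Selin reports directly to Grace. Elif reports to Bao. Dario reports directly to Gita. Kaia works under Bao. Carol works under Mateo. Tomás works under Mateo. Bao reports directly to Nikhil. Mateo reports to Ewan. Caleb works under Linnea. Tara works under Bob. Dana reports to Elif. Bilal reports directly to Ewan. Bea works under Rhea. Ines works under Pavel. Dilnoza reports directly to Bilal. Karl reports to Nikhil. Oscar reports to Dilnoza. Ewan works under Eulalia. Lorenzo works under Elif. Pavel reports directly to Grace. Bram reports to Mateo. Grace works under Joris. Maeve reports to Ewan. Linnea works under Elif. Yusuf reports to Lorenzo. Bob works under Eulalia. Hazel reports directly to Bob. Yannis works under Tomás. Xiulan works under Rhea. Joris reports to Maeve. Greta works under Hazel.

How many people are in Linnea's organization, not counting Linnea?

Linnea directly manages Cora, Caleb. Cora has no reports. Under Caleb: Talia (1). So Linnea's organization is 2 direct reports plus everyone under them: 1 + 2 = 3.

3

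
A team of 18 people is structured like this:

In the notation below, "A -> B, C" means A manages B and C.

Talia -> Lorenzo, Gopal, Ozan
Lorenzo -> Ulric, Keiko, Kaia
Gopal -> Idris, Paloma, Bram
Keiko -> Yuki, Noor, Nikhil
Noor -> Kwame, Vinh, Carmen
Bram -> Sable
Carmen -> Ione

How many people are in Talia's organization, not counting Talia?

17

Talia directly manages Lorenzo, Gopal, Ozan. Under Lorenzo: Kaia, Keiko, Nikhil, Noor, Carmen, Ione, Vinh, Kwame, Yuki, Ulric (10). Under Gopal: Bram, Sable, Paloma, Idris (4). Ozan has no reports. So Talia's organization is 3 direct reports plus everyone under them: 11 + 5 + 1 = 17.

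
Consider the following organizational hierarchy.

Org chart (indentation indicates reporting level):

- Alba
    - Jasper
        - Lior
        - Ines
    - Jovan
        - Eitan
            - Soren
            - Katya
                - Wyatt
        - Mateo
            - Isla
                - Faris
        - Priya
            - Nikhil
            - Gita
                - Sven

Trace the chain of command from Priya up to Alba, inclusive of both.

Priya -> Jovan -> Alba

Priya reports to Jovan. Jovan reports to Alba. Alba is at the top.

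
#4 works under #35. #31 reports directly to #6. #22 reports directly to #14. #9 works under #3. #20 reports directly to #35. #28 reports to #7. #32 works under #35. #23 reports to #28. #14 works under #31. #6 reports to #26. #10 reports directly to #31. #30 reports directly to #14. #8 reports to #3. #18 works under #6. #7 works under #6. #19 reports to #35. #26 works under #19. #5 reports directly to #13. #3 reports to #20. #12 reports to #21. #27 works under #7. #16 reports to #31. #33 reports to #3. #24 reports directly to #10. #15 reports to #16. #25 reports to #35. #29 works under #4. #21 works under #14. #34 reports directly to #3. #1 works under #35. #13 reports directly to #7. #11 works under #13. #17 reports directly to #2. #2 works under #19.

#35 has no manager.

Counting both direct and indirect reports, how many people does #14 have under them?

4

#14 directly manages #21, #30, #22. Under #21: #12 (1). #30 has no reports. #22 has no reports. So #14's organization is 3 direct reports plus everyone under them: 2 + 1 + 1 = 4.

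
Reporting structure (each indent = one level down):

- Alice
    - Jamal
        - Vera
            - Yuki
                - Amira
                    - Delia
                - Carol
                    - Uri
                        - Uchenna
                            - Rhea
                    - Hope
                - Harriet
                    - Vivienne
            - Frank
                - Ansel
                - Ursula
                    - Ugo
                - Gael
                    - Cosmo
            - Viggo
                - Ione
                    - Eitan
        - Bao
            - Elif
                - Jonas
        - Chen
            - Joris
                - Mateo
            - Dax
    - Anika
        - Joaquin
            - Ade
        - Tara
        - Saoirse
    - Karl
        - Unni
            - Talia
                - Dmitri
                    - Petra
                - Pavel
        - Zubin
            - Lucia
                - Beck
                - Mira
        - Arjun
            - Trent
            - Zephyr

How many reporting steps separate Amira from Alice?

Chain from Amira up to Alice: Amira → Yuki → Vera → Jamal → Alice. That is 4 steps up, so Amira is 4 levels below Alice.

4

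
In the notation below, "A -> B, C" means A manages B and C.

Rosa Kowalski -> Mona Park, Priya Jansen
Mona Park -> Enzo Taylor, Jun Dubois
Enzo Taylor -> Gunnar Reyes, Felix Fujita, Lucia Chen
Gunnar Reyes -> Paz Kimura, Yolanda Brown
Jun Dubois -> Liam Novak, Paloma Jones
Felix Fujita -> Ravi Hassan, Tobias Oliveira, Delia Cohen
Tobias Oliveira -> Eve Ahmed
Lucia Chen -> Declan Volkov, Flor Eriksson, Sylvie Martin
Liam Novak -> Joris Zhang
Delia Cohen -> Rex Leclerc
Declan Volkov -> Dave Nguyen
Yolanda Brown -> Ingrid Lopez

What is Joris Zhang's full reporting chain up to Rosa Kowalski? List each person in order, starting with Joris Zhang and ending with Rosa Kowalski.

Joris Zhang reports to Liam Novak. Liam Novak reports to Jun Dubois. Jun Dubois reports to Mona Park. Mona Park reports to Rosa Kowalski. Rosa Kowalski is at the top.

Joris Zhang -> Liam Novak -> Jun Dubois -> Mona Park -> Rosa Kowalski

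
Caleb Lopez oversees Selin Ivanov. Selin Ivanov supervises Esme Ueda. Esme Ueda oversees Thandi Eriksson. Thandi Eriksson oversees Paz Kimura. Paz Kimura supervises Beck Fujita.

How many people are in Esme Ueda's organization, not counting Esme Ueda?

Esme Ueda directly manages Thandi Eriksson. Under Thandi Eriksson: Paz Kimura, Beck Fujita (2). That's 3 in total.

3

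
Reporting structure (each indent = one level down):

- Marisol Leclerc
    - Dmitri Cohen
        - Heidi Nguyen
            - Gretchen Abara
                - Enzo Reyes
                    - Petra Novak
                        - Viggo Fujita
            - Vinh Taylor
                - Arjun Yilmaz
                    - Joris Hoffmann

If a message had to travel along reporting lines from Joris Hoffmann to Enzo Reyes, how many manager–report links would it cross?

Joris Hoffmann is 3 levels below Heidi Nguyen, and Enzo Reyes is 2 levels below Heidi Nguyen (their lowest common manager). The shortest path runs up from Joris Hoffmann to Heidi Nguyen and back down to Enzo Reyes: 3 + 2 = 5 links.

5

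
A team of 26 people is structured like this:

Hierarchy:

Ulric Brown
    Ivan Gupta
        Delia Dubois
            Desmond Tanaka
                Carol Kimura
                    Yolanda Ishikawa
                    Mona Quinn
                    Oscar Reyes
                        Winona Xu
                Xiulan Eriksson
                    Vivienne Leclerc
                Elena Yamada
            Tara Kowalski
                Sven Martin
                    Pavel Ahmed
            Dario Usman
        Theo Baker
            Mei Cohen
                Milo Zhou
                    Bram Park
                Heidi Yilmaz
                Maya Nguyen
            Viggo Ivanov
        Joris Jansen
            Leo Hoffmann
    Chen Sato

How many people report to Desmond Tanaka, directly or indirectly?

Desmond Tanaka directly manages Carol Kimura, Xiulan Eriksson, Elena Yamada. Under Carol Kimura: Oscar Reyes, Winona Xu, Mona Quinn, Yolanda Ishikawa (4). Under Xiulan Eriksson: Vivienne Leclerc (1). Elena Yamada has no reports. So Desmond Tanaka's organization is 3 direct reports plus everyone under them: 5 + 2 + 1 = 8.

8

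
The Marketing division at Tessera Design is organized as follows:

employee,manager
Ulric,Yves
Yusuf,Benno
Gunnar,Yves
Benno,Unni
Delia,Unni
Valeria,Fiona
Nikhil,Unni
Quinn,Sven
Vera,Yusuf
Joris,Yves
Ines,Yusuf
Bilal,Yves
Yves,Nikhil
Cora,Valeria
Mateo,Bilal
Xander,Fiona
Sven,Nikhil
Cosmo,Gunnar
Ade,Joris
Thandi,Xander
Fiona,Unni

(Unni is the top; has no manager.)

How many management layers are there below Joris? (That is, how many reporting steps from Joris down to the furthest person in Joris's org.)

The longest chain under Joris runs Joris → Ade, which is 1 level below Joris.

1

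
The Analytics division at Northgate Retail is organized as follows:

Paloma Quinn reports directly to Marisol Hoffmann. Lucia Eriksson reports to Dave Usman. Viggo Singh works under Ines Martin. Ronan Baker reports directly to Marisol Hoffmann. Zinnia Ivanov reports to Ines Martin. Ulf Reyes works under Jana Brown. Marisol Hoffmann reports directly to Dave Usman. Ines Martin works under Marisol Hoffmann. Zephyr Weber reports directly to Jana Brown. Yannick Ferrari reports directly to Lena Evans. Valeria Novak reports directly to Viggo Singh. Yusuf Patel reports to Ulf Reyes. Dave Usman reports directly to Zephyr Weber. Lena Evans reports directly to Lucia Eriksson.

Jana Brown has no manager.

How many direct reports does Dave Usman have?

2

Dave Usman directly manages Marisol Hoffmann, Lucia Eriksson. That is 2 direct reports.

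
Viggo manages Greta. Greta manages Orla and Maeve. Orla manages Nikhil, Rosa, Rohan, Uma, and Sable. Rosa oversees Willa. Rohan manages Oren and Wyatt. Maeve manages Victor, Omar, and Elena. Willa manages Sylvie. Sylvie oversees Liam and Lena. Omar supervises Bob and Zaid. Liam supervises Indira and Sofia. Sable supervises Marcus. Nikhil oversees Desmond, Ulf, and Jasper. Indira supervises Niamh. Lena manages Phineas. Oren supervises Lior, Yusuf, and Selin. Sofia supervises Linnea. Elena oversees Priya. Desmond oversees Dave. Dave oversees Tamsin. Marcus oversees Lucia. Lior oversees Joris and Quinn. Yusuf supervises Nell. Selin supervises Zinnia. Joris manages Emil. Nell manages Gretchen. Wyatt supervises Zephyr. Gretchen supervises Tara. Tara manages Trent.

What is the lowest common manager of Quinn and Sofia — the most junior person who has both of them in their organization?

Quinn's chain of managers is Lior, Oren, Rohan, Orla, Greta, Viggo. Sofia's chain of managers is Liam, Sylvie, Willa, Rosa, Orla, Greta, Viggo. The first manager that appears in both chains is Orla.

Orla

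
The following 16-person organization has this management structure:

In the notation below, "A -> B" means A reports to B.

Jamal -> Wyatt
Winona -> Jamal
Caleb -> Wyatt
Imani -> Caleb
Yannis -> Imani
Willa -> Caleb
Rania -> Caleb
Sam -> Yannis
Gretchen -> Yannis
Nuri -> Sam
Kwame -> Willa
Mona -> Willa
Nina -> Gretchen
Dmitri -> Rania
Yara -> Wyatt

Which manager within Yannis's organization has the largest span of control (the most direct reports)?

Yannis

Direct-report counts within Yannis's organization: Yannis has 2; Gretchen has 1; Sam has 1. The largest is 2, held by Yannis.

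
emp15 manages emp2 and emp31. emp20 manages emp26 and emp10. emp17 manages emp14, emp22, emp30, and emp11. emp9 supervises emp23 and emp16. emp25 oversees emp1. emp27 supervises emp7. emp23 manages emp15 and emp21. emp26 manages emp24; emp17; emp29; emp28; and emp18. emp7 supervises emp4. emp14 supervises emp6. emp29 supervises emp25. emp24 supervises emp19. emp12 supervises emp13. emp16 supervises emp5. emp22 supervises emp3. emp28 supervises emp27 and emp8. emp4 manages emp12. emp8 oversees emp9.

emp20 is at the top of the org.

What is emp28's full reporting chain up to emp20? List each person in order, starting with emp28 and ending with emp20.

emp28 -> emp26 -> emp20

emp28 reports to emp26. emp26 reports to emp20. emp20 is at the top.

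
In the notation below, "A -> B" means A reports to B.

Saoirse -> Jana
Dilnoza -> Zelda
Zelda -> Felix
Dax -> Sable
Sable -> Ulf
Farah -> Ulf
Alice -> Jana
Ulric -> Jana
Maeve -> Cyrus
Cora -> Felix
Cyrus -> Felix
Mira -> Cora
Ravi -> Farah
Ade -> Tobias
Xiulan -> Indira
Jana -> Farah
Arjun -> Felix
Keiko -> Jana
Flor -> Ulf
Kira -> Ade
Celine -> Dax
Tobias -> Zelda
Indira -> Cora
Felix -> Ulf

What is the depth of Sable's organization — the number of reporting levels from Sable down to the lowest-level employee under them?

2

The longest chain under Sable runs Sable → Dax → Celine, which is 2 levels below Sable.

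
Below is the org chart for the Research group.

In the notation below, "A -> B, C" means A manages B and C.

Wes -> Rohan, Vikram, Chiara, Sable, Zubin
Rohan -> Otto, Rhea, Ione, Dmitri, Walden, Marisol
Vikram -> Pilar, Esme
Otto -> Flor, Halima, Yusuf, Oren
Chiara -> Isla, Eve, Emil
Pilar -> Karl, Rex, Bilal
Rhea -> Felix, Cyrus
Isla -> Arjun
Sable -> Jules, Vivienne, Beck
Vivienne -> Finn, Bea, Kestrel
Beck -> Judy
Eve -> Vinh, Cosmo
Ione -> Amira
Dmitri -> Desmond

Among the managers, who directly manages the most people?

Direct-report counts: Wes has 5; Sable has 3; Beck has 1; Vivienne has 3; Chiara has 3; Eve has 2; Isla has 1; Vikram has 2; Pilar has 3; Rohan has 6; Dmitri has 1; Ione has 1; Rhea has 2; Otto has 4. The largest is 6, held by Rohan.

Rohan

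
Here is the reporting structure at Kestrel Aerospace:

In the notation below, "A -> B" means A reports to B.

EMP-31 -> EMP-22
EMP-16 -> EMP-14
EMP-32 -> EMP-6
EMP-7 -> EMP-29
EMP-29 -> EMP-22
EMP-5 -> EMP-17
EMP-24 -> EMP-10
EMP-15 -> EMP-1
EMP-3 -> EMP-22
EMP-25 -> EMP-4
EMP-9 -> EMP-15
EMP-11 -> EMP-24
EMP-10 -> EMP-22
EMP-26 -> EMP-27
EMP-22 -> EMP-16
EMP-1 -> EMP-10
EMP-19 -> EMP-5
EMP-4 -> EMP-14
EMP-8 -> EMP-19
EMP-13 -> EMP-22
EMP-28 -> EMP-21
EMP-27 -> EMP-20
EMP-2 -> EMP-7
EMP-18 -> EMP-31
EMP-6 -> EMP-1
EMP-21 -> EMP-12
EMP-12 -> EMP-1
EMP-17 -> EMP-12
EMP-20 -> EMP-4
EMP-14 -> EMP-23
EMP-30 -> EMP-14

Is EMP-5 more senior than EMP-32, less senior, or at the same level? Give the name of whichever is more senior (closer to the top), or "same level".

EMP-5 is 8 levels below EMP-23; EMP-32 is 7. EMP-32 is higher.

EMP-32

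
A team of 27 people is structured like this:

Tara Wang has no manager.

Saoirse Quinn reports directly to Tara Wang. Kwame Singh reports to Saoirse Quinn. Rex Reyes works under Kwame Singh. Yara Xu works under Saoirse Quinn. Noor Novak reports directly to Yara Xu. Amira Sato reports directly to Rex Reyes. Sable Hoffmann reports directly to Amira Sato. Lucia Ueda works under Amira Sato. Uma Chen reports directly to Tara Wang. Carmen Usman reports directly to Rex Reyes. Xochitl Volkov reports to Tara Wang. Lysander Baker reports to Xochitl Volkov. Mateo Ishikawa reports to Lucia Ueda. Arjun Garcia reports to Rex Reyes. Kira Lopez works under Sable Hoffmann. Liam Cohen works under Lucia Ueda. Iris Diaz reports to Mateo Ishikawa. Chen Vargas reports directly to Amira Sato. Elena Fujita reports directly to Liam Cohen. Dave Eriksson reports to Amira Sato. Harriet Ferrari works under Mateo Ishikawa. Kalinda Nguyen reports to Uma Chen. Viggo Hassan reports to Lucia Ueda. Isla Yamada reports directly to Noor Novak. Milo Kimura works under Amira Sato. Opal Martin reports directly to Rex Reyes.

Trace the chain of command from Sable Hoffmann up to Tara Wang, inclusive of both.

Sable Hoffmann reports to Amira Sato. Amira Sato reports to Rex Reyes. Rex Reyes reports to Kwame Singh. Kwame Singh reports to Saoirse Quinn. Saoirse Quinn reports to Tara Wang. Tara Wang is at the top.

Sable Hoffmann -> Amira Sato -> Rex Reyes -> Kwame Singh -> Saoirse Quinn -> Tara Wang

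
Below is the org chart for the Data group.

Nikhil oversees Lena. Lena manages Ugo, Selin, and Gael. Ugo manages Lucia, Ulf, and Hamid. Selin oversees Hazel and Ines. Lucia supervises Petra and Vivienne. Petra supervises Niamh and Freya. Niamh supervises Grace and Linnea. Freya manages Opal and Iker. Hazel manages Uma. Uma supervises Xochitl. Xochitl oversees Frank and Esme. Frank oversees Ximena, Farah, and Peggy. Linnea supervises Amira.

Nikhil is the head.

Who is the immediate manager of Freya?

Petra

Freya reports directly to Petra.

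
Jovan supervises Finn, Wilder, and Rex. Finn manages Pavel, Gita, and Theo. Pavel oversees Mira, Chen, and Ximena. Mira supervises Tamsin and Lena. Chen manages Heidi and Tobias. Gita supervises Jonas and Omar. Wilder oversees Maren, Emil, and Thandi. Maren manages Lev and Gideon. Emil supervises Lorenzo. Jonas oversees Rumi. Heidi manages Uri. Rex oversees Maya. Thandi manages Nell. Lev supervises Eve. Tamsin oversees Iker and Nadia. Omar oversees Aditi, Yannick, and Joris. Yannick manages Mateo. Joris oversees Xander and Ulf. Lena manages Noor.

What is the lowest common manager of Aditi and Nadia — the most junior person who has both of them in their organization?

Finn

Aditi's chain of managers is Omar, Gita, Finn, Jovan. Nadia's chain of managers is Tamsin, Mira, Pavel, Finn, Jovan. The first manager that appears in both chains is Finn.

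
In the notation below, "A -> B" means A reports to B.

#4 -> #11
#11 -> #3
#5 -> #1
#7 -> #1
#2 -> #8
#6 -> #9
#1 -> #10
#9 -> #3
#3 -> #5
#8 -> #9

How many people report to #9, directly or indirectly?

3

#9 directly manages #6, #8. #6 has no reports. Under #8: #2 (1). So #9's organization is 2 direct reports plus everyone under them: 1 + 2 = 3.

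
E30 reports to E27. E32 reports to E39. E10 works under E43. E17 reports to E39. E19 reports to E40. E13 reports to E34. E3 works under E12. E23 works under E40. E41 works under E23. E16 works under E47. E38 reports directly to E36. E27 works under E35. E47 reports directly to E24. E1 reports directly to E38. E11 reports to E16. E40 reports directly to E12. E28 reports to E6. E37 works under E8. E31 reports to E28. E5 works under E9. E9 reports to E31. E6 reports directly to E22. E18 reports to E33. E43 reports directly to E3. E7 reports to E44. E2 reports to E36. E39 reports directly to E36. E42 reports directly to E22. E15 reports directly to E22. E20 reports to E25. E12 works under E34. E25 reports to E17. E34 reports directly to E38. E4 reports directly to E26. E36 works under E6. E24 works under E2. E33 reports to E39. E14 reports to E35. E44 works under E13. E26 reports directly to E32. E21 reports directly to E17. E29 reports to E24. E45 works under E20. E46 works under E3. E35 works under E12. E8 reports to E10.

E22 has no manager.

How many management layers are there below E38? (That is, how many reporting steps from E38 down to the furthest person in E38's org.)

7

The longest chain under E38 runs E38 → E34 → E12 → E3 → E43 → E10 → E8 → E37, which is 7 levels below E38.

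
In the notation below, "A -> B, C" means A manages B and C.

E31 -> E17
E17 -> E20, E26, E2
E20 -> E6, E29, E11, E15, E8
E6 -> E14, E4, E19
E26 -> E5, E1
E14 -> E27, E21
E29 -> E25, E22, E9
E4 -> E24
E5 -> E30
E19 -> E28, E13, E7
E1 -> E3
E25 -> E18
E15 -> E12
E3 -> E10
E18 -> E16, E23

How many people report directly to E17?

3

E17 directly manages E20, E26, E2. That is 3 direct reports.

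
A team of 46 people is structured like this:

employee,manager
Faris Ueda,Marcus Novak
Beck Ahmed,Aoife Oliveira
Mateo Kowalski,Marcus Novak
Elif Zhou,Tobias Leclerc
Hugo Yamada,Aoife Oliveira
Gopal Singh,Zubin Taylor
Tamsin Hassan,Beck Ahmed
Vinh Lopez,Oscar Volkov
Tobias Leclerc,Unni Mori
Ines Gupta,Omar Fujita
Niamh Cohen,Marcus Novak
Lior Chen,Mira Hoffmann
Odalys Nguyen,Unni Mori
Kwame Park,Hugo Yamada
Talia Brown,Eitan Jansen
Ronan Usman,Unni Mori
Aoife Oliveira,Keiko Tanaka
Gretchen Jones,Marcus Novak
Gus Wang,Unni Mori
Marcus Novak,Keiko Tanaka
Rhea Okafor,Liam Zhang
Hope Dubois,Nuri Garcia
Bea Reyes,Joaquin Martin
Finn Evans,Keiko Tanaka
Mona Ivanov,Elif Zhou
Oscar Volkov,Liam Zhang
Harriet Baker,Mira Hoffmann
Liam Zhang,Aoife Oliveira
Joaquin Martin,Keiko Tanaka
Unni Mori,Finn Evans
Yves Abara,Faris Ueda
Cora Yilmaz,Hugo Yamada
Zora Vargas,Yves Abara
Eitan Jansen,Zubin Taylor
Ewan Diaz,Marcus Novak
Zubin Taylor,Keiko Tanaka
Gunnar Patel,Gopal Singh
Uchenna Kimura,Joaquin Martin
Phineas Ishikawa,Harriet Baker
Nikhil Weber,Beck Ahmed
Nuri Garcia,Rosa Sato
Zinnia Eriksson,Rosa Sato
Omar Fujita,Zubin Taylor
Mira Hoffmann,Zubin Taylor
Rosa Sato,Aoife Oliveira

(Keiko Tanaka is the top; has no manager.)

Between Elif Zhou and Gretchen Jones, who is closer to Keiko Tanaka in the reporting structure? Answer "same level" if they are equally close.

Gretchen Jones

Elif Zhou is 4 levels below Keiko Tanaka; Gretchen Jones is 2. Gretchen Jones is higher.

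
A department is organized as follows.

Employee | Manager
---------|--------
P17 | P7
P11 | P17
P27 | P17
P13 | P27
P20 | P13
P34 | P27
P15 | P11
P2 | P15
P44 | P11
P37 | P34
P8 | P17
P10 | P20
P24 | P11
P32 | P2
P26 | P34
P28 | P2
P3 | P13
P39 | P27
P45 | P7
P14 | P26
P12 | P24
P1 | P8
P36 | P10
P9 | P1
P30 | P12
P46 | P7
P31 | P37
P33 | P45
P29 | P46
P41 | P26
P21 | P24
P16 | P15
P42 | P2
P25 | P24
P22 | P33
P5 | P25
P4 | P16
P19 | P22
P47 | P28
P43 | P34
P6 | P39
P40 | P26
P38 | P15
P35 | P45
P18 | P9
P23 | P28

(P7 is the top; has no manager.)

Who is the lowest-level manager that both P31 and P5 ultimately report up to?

P31's chain of managers is P37, P34, P27, P17, P7. P5's chain of managers is P25, P24, P11, P17, P7. The first manager that appears in both chains is P17.

P17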